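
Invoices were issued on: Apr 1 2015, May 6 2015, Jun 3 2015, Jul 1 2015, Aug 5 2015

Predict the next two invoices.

Sep 2 2015, Oct 7 2015

Gaps: 35, 28, 28, 35 days — a mix of 28 and 35. Every date is a Wednesday.
Each is the 1st Wednesday of its month.
September 2015 — 1st Wednesday is Sep 2 2015.
1st Wednesday of October 2015: Oct 7 2015.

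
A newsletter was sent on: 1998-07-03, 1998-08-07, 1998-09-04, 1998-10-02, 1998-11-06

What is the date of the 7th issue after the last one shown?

1999-06-04

Gaps: 35, 28, 28, 35 days — a mix of 28 and 35. Every date is a Friday.
Each is the 1st Friday of its month.
1st Friday of December 1998: 1998-12-04.
January 1999 — 1st Friday is 1999-01-01.
February 1999 — 1st Friday is 1999-02-05.
1st Friday of March 1999: 1999-03-05.
April 1999 — 1st Friday is 1999-04-02.
May 1999 — 1st Friday is 1999-05-07.
June 1999 — 1st Friday is 1999-06-04.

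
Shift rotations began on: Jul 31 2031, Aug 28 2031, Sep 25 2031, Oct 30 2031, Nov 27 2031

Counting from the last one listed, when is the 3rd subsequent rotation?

All Thursdays; the gaps (28, 28, 35, 28) vary with month length.
This is the last Thursday of each month.
Last Thursday of December 2031: Dec 25 2031.
Last Thursday of January 2032: Jan 29 2032.
Last Thursday of February 2032: Feb 26 2032.

Feb 26 2032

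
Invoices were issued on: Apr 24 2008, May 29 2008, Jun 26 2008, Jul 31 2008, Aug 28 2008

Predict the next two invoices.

All Thursdays; the gaps (35, 28, 35, 28) vary with month length.
This is the last Thursday of each month.
Last Thursday of September 2008: Sep 25 2008.
October 2008 ends with Thursday Oct 30 2008.

Sep 25 2008, Oct 30 2008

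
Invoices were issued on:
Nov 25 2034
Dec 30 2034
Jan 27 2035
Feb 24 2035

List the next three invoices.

All Saturdays; the gaps (35, 28, 28) vary with month length.
This is the last Saturday of each month.
March 2035 ends with Saturday Mar 31 2035.
Last Saturday of April 2035: Apr 28 2035.
Last Saturday of May 2035: May 26 2035.

Mar 31 2035, Apr 28 2035, May 26 2035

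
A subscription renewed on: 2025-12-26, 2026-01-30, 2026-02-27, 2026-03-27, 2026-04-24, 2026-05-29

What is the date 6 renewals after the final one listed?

All Fridays; the gaps (35, 28, 28, 28, 35) vary with month length.
This is the last Friday of each month.
June 2026 ends with Friday 2026-06-26.
Last Friday of July 2026: 2026-07-31.
August 2026 ends with Friday 2026-08-28.
Last Friday of September 2026: 2026-09-25.
October 2026 ends with Friday 2026-10-30.
November 2026 ends with Friday 2026-11-27.

2026-11-27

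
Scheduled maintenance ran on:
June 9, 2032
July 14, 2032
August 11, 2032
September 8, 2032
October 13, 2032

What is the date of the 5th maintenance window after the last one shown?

These are Wednesdays at 28- or 35-day spacing (35, 28, 28, 35).
The pattern: 2nd Wednesday of the month.
2nd Wednesday of November 2032: November 10, 2032.
December 2032 — 2nd Wednesday is December 8, 2032.
2nd Wednesday of January 2033: January 12, 2033.
February 2033 — 2nd Wednesday is February 9, 2033.
March 2033 — 2nd Wednesday is March 9, 2033.

March 9, 2033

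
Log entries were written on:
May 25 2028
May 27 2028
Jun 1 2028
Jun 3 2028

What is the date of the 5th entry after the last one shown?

Every event lands on a Thursday or Saturday (gaps cycle 2, 5, 2).
So the schedule is: every Thursday and Saturday.
The following Thursday is Jun 8 2028.
The following Saturday is Jun 10 2028.
The following Thursday is Jun 15 2028.
Next Saturday: Jun 17 2028.
The following Thursday is Jun 22 2028.

Jun 22 2028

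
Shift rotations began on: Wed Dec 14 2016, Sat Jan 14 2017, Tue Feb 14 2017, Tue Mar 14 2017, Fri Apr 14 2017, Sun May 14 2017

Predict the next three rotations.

Wed Jun 14 2017, Fri Jul 14 2017, Mon Aug 14 2017

Gaps: 31, 31, 28, 31, 30 days — not constant. Every event is on the 14th of the month.
Pattern: the 14th of each month.
Next: June 2017 → Wed Jun 14 2017.
Next: July 2017 → Fri Jul 14 2017.
Next: August 2017 → Mon Aug 14 2017.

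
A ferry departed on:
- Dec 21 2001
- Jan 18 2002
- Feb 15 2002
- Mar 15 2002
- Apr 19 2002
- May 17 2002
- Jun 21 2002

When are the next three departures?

Jul 19 2002, Aug 16 2002, Sep 20 2002

All dates are Fridays, 28, 28, 28, 35, 28, 35 days apart.
Specifically, the 3rd Friday of each month.
3rd Friday of July 2002: Jul 19 2002.
August 2002 — 3rd Friday is Aug 16 2002.
3rd Friday of September 2002: Sep 20 2002.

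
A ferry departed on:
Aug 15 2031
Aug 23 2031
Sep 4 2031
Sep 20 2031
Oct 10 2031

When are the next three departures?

Intervals are 8, 12, 16, 20 days — an arithmetic progression with common difference 4.
Next gap: 24 days. Oct 10 2031 + 24 days = Nov 3 2031.
Next gap: 28 days. Nov 3 2031 + 28 days = Dec 1 2031.
Next gap: 32 days. Dec 1 2031 + 32 days = Jan 2 2032.

Nov 3 2031, Dec 1 2031, Jan 2 2032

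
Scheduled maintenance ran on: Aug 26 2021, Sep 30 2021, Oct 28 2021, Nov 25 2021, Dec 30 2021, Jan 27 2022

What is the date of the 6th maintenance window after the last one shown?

All Thursdays; the gaps (35, 28, 28, 35, 28) vary with month length.
This is the last Thursday of each month.
Last Thursday of February 2022: Feb 24 2022.
March 2022 ends with Thursday Mar 31 2022.
April 2022 ends with Thursday Apr 28 2022.
May 2022 ends with Thursday May 26 2022.
June 2022 ends with Thursday Jun 30 2022.
July 2022 ends with Thursday Jul 28 2022.

Jul 28 2022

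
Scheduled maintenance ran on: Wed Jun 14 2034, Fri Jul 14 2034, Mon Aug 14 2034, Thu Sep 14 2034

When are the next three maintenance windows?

Gaps: 30, 31, 31 days — not constant. Every event is on the 14th of the month.
Pattern: the 14th of each month.
Next: October 2034 → Sat Oct 14 2034.
November 2034: Tue Nov 14 2034.
December 2034: Thu Dec 14 2034.

Sat Oct 14 2034, Tue Nov 14 2034, Thu Dec 14 2034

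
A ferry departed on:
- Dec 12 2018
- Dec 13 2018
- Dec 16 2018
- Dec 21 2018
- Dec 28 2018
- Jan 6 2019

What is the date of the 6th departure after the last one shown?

Apr 12 2019

Gaps: 1, 3, 5, 7, 9 days — each gap is 2 larger than the previous one.
Next gap: 11 days. Jan 6 2019 + 11 days = Jan 17 2019.
Next gap: 13 days. Jan 17 2019 + 13 days = Jan 30 2019.
Next gap: 15 days. Jan 30 2019 + 15 days = Feb 14 2019.
Next gap: 17 days. Feb 14 2019 + 17 days = Mar 3 2019.
Next gap: 19 days. Mar 3 2019 + 19 days = Mar 22 2019.
Next gap: 21 days. Mar 22 2019 + 21 days = Apr 12 2019.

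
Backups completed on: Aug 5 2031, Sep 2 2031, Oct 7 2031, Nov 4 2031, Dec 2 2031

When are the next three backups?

Jan 6 2032, Feb 3 2032, Mar 2 2032

Gaps: 28, 35, 28, 28 days — a mix of 28 and 35. Every date is a Tuesday.
Each is the 1st Tuesday of its month.
January 2032 — 1st Tuesday is Jan 6 2032.
February 2032 — 1st Tuesday is Feb 3 2032.
1st Tuesday of March 2032: Mar 2 2032.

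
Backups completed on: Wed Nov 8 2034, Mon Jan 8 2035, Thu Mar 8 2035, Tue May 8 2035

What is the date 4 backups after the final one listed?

Gaps: 61, 59, 61 days — not constant. Every event is on the 8th of the month.
Pattern: the 8th of every 2 months.
July 2035: Sun Jul 8 2035.
Next: September 2035 → Sat Sep 8 2035.
Next: November 2035 → Thu Nov 8 2035.
January 2036: Tue Jan 8 2036.

Tue Jan 8 2036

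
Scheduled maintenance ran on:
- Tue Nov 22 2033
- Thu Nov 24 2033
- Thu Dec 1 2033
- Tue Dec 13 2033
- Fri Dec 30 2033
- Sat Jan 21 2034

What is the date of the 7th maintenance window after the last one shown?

Intervals are 2, 7, 12, 17, 22 days — an arithmetic progression with common difference 5.
Next gap: 27 days. Sat Jan 21 2034 + 27 days = Fri Feb 17 2034.
Next gap: 32 days. Fri Feb 17 2034 + 32 days = Tue Mar 21 2034.
Next gap: 37 days. Tue Mar 21 2034 + 37 days = Thu Apr 27 2034.
Next gap: 42 days. Thu Apr 27 2034 + 42 days = Thu Jun 8 2034.
Next gap: 47 days. Thu Jun 8 2034 + 47 days = Tue Jul 25 2034.
Next gap: 52 days. Tue Jul 25 2034 + 52 days = Fri Sep 15 2034.
Next gap: 57 days. Fri Sep 15 2034 + 57 days = Sat Nov 11 2034.

Sat Nov 11 2034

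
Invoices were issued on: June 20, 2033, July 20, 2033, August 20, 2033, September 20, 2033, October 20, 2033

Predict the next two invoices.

The day-of-month is always 20 (30, 31, 31, 30 days between events).
So this recurs on the 20th of each month.
November 2033: November 20, 2033.
December 2033: December 20, 2033.

November 20, 2033; December 20, 2033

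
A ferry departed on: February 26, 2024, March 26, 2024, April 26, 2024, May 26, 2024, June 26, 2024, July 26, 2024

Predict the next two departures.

Each date is the 26th; the gaps (29, 31, 30, 31, 30) track the month lengths.
The rule is the 26th of each month.
Next: August 2024 → August 26, 2024.
September 2024: September 26, 2024.

August 26, 2024; September 26, 2024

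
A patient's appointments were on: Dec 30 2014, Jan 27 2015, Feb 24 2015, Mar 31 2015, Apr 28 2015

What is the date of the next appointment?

All Tuesdays; the gaps (28, 28, 35, 28) vary with month length.
This is the last Tuesday of each month.
Last Tuesday of May 2015: May 26 2015.

May 26 2015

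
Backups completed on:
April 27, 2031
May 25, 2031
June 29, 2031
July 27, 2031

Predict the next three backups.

August 31, 2031; September 28, 2031; October 26, 2031

All Sundays; the gaps (28, 35, 28) vary with month length.
This is the last Sunday of each month.
August 2031 ends with Sunday August 31, 2031.
September 2031 ends with Sunday September 28, 2031.
October 2031 ends with Sunday October 26, 2031.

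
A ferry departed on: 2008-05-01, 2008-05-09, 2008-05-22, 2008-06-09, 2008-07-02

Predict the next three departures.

Gaps: 8, 13, 18, 23 days — each gap is 5 larger than the previous one.
Next gap: 28 days. 2008-07-02 + 28 days = 2008-07-30.
Next gap: 33 days. 2008-07-30 + 33 days = 2008-09-01.
Next gap: 38 days. 2008-09-01 + 38 days = 2008-10-09.

2008-07-30, 2008-09-01, 2008-10-09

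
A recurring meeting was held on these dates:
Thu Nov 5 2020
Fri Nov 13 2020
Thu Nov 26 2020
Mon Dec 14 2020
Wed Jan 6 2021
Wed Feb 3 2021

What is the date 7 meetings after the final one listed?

Intervals are 8, 13, 18, 23, 28 days — an arithmetic progression with common difference 5.
Next gap: 33 days. Wed Feb 3 2021 + 33 days = Mon Mar 8 2021.
Next gap: 38 days. Mon Mar 8 2021 + 38 days = Thu Apr 15 2021.
Next gap: 43 days. Thu Apr 15 2021 + 43 days = Fri May 28 2021.
Next gap: 48 days. Fri May 28 2021 + 48 days = Thu Jul 15 2021.
Next gap: 53 days. Thu Jul 15 2021 + 53 days = Mon Sep 6 2021.
Next gap: 58 days. Mon Sep 6 2021 + 58 days = Wed Nov 3 2021.
Next gap: 63 days. Wed Nov 3 2021 + 63 days = Wed Jan 5 2022.

Wed Jan 5 2022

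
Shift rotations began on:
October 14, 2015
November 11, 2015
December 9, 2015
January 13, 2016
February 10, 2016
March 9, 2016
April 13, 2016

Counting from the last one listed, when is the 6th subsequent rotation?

These are Wednesdays at 28- or 35-day spacing (28, 28, 35, 28, 28, 35).
The pattern: 2nd Wednesday of the month.
2nd Wednesday of May 2016: May 11, 2016.
June 2016 — 2nd Wednesday is June 8, 2016.
July 2016 — 2nd Wednesday is July 13, 2016.
August 2016 — 2nd Wednesday is August 10, 2016.
2nd Wednesday of September 2016: September 14, 2016.
2nd Wednesday of October 2016: October 12, 2016.

October 12, 2016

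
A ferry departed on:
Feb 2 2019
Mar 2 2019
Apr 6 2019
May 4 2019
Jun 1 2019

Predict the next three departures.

These are Saturdays at 28- or 35-day spacing (28, 35, 28, 28).
The pattern: 1st Saturday of the month.
July 2019 — 1st Saturday is Jul 6 2019.
August 2019 — 1st Saturday is Aug 3 2019.
September 2019 — 1st Saturday is Sep 7 2019.

Jul 6 2019, Aug 3 2019, Sep 7 2019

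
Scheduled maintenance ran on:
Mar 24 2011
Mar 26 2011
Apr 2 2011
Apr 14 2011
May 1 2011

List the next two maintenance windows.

May 23 2011, Jun 19 2011

Intervals are 2, 7, 12, 17 days — an arithmetic progression with common difference 5.
Next gap: 22 days. May 1 2011 + 22 days = May 23 2011.
Next gap: 27 days. May 23 2011 + 27 days = Jun 19 2011.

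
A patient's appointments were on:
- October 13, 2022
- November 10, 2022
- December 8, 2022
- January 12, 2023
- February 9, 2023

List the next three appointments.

March 9, 2023; April 13, 2023; May 11, 2023

All dates are Thursdays, 28, 28, 35, 28 days apart.
Specifically, the 2nd Thursday of each month.
March 2023 — 2nd Thursday is March 9, 2023.
April 2023 — 2nd Thursday is April 13, 2023.
May 2023 — 2nd Thursday is May 11, 2023.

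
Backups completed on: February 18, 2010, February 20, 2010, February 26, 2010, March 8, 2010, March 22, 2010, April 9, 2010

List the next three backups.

May 1, 2010; May 27, 2010; June 26, 2010

The spacing grows by 4 each time: 2, 6, 10, 14, 18 days.
Next gap: 22 days. April 9, 2010 + 22 days = May 1, 2010.
Next gap: 26 days. May 1, 2010 + 26 days = May 27, 2010.
Next gap: 30 days. May 27, 2010 + 30 days = June 26, 2010.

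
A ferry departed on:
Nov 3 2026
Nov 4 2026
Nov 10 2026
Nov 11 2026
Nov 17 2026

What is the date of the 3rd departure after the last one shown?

Every event lands on a Tuesday or Wednesday (gaps cycle 1, 6, 1, 6).
So the schedule is: every Tuesday and Wednesday.
The following Wednesday is Nov 18 2026.
The following Tuesday is Nov 24 2026.
Next Wednesday: Nov 25 2026.

Nov 25 2026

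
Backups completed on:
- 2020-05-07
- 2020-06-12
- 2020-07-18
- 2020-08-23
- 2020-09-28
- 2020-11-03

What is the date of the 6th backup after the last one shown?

2021-06-07

The spacing is 36, 36, 36, 36, 36 days — always 36 days.
2020-11-03 + 36 days = 2020-12-09.
2020-12-09 + 36 days = 2021-01-14.
2021-01-14 + 36 days = 2021-02-19.
2021-02-19 + 36 days = 2021-03-27.
2021-03-27 + 36 days = 2021-05-02.
2021-05-02 + 36 days = 2021-06-07.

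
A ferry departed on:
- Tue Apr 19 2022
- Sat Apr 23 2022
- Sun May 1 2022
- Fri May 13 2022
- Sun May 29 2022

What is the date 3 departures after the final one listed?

Gaps: 4, 8, 12, 16 days — each gap is 4 larger than the previous one.
Next gap: 20 days. Sun May 29 2022 + 20 days = Sat Jun 18 2022.
Next gap: 24 days. Sat Jun 18 2022 + 24 days = Tue Jul 12 2022.
Next gap: 28 days. Tue Jul 12 2022 + 28 days = Tue Aug 9 2022.

Tue Aug 9 2022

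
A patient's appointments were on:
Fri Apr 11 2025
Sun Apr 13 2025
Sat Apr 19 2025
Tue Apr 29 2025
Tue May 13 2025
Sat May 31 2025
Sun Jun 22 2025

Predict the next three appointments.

The spacing grows by 4 each time: 2, 6, 10, 14, 18, 22 days.
Next gap: 26 days. Sun Jun 22 2025 + 26 days = Fri Jul 18 2025.
Next gap: 30 days. Fri Jul 18 2025 + 30 days = Sun Aug 17 2025.
Next gap: 34 days. Sun Aug 17 2025 + 34 days = Sat Sep 20 2025.

Fri Jul 18 2025, Sun Aug 17 2025, Sat Sep 20 2025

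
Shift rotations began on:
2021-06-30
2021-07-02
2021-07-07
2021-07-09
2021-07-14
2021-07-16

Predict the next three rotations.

2021-07-21, 2021-07-23, 2021-07-28

Gaps: 2, 5, 2, 5, 2 days — not constant, but cyclic with period 2.
The events fall on every Wednesday and Friday.
The following Wednesday is 2021-07-21.
The following Friday is 2021-07-23.
Next Wednesday: 2021-07-28.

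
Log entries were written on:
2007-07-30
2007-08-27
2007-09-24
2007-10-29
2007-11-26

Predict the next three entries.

2007-12-31, 2008-01-28, 2008-02-25

All Mondays; the gaps (28, 28, 35, 28) vary with month length.
This is the last Monday of each month.
December 2007 ends with Monday 2007-12-31.
Last Monday of January 2008: 2008-01-28.
February 2008 ends with Monday 2008-02-25.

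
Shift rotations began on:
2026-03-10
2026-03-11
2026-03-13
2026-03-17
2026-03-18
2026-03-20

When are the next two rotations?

Every event lands on a Tuesday or Wednesday or Friday (gaps cycle 1, 2, 4, 1, 2).
So the schedule is: every Tuesday, Wednesday and Friday.
Next Tuesday: 2026-03-24.
Next Wednesday: 2026-03-25.

2026-03-24, 2026-03-25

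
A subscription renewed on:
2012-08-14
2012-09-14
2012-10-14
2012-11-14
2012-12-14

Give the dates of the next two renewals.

2013-01-14, 2013-02-14

Gaps: 31, 30, 31, 30 days — not constant. Every event is on the 14th of the month.
Pattern: the 14th of each month.
Next: January 2013 → 2013-01-14.
Next: February 2013 → 2013-02-14.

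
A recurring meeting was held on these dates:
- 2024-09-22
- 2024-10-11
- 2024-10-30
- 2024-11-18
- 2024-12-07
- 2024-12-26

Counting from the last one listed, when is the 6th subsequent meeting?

Every event comes 19 days after the last (19, 19, 19, 19, 19).
2024-12-26 + 19 days = 2025-01-14.
2025-01-14 + 19 days = 2025-02-02.
2025-02-02 + 19 days = 2025-02-21.
2025-02-21 + 19 days = 2025-03-12.
2025-03-12 + 19 days = 2025-03-31.
2025-03-31 + 19 days = 2025-04-19.

2025-04-19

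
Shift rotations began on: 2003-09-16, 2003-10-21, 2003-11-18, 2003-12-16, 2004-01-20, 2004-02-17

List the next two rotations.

All dates are Tuesdays, 35, 28, 28, 35, 28 days apart.
Specifically, the 3rd Tuesday of each month.
3rd Tuesday of March 2004: 2004-03-16.
3rd Tuesday of April 2004: 2004-04-20.

2004-03-16, 2004-04-20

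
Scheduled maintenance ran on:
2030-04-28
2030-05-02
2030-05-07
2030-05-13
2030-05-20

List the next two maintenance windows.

Gaps: 4, 5, 6, 7 days — each gap is 1 larger than the previous one.
Next gap: 8 days. 2030-05-20 + 8 days = 2030-05-28.
Next gap: 9 days. 2030-05-28 + 9 days = 2030-06-06.

2030-05-28, 2030-06-06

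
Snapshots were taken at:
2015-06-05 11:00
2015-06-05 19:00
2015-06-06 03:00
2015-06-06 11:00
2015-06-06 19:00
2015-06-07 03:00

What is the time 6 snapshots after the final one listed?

2015-06-09 03:00

Gaps: 8, 8, 8, 8, 8 hours — each event is 8 hours after the previous one.
2015-06-07 03:00 + 8 h = 2015-06-07 11:00.
2015-06-07 11:00 + 8 h = 2015-06-07 19:00.
2015-06-07 19:00 + 8 h = 2015-06-08 03:00.
2015-06-08 03:00 + 8 h = 2015-06-08 11:00.
2015-06-08 11:00 + 8 h = 2015-06-08 19:00.
2015-06-08 19:00 + 8 h = 2015-06-09 03:00.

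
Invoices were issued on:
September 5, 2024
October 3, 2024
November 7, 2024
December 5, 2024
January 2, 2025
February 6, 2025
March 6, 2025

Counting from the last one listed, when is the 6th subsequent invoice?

All dates are Thursdays, 28, 35, 28, 28, 35, 28 days apart.
Specifically, the 1st Thursday of each month.
1st Thursday of April 2025: April 3, 2025.
May 2025 — 1st Thursday is May 1, 2025.
June 2025 — 1st Thursday is June 5, 2025.
July 2025 — 1st Thursday is July 3, 2025.
August 2025 — 1st Thursday is August 7, 2025.
September 2025 — 1st Thursday is September 4, 2025.

September 4, 2025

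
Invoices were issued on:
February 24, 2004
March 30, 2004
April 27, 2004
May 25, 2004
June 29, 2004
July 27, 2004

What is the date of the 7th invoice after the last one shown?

February 22, 2005

All Tuesdays; the gaps (35, 28, 28, 35, 28) vary with month length.
This is the last Tuesday of each month.
Last Tuesday of August 2004: August 31, 2004.
Last Tuesday of September 2004: September 28, 2004.
October 2004 ends with Tuesday October 26, 2004.
Last Tuesday of November 2004: November 30, 2004.
Last Tuesday of December 2004: December 28, 2004.
January 2005 ends with Tuesday January 25, 2005.
February 2005 ends with Tuesday February 22, 2005.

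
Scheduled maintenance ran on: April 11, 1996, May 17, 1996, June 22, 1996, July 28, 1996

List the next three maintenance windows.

September 2, 1996; October 8, 1996; November 13, 1996

Gaps between consecutive events: 36, 36, 36 days — a constant 36-day interval.
July 28, 1996 + 36 days = September 2, 1996.
September 2, 1996 + 36 days = October 8, 1996.
October 8, 1996 + 36 days = November 13, 1996.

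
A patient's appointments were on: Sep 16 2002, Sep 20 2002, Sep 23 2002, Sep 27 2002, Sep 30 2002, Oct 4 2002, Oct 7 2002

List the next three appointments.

Oct 11 2002, Oct 14 2002, Oct 18 2002

Gaps: 4, 3, 4, 3, 4, 3 days — not constant, but cyclic with period 2.
The events fall on every Monday and Friday.
Next Friday: Oct 11 2002.
The following Monday is Oct 14 2002.
The following Friday is Oct 18 2002.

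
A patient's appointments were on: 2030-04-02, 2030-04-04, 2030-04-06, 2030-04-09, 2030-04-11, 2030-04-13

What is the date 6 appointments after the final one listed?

2030-04-27

The gap pattern 2, 2, 3, 2, 2 repeats every 3 events.
These are the Tuesdays, Thursdays and Saturdays of each week.
Next Tuesday: 2030-04-16.
Next Thursday: 2030-04-18.
The following Saturday is 2030-04-20.
Next Tuesday: 2030-04-23.
Next Thursday: 2030-04-25.
The following Saturday is 2030-04-27.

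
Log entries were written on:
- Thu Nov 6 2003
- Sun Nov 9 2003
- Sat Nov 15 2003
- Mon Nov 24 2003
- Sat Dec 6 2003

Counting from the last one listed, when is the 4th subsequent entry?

Gaps: 3, 6, 9, 12 days — each gap is 3 larger than the previous one.
Next gap: 15 days. Sat Dec 6 2003 + 15 days = Sun Dec 21 2003.
Next gap: 18 days. Sun Dec 21 2003 + 18 days = Thu Jan 8 2004.
Next gap: 21 days. Thu Jan 8 2004 + 21 days = Thu Jan 29 2004.
Next gap: 24 days. Thu Jan 29 2004 + 24 days = Sun Feb 22 2004.

Sun Feb 22 2004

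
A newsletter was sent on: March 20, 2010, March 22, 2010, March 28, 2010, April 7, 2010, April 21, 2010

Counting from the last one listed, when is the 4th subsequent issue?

Intervals are 2, 6, 10, 14 days — an arithmetic progression with common difference 4.
Next gap: 18 days. April 21, 2010 + 18 days = May 9, 2010.
Next gap: 22 days. May 9, 2010 + 22 days = May 31, 2010.
Next gap: 26 days. May 31, 2010 + 26 days = June 26, 2010.
Next gap: 30 days. June 26, 2010 + 30 days = July 26, 2010.

July 26, 2010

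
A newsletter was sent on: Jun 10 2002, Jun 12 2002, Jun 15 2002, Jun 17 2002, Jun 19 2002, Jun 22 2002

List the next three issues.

Jun 24 2002, Jun 26 2002, Jun 29 2002

Every event lands on a Monday or Wednesday or Saturday (gaps cycle 2, 3, 2, 2, 3).
So the schedule is: every Monday, Wednesday and Saturday.
The following Monday is Jun 24 2002.
Next Wednesday: Jun 26 2002.
The following Saturday is Jun 29 2002.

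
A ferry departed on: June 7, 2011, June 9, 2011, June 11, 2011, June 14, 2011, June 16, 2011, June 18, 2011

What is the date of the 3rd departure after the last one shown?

Gaps: 2, 2, 3, 2, 2 days — not constant, but cyclic with period 3.
The events fall on every Tuesday, Thursday and Saturday.
Next Tuesday: June 21, 2011.
Next Thursday: June 23, 2011.
The following Saturday is June 25, 2011.

June 25, 2011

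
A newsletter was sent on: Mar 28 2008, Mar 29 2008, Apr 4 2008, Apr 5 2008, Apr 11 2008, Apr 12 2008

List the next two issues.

Every event lands on a Friday or Saturday (gaps cycle 1, 6, 1, 6, 1).
So the schedule is: every Friday and Saturday.
The following Friday is Apr 18 2008.
The following Saturday is Apr 19 2008.

Apr 18 2008, Apr 19 2008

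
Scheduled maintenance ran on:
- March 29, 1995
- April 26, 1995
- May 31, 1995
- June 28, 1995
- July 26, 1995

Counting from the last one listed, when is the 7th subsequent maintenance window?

Every date is a Wednesday; gaps 28, 35, 28, 28 days.
Each is the last Wednesday of its month (at least one falls on the 29th or later, ruling out '4th Wednesday').
Last Wednesday of August 1995: August 30, 1995.
Last Wednesday of September 1995: September 27, 1995.
Last Wednesday of October 1995: October 25, 1995.
Last Wednesday of November 1995: November 29, 1995.
December 1995 ends with Wednesday December 27, 1995.
January 1996 ends with Wednesday January 31, 1996.
Last Wednesday of February 1996: February 28, 1996.

February 28, 1996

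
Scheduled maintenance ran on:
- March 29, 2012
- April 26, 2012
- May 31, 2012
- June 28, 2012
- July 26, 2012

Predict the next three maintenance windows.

August 30, 2012; September 27, 2012; October 25, 2012

Every date is a Thursday; gaps 28, 35, 28, 28 days.
Each is the last Thursday of its month (at least one falls on the 29th or later, ruling out '4th Thursday').
Last Thursday of August 2012: August 30, 2012.
September 2012 ends with Thursday September 27, 2012.
October 2012 ends with Thursday October 25, 2012.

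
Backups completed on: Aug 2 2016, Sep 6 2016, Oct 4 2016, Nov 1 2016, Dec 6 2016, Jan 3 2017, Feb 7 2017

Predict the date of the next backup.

All dates are Tuesdays, 35, 28, 28, 35, 28, 35 days apart.
Specifically, the 1st Tuesday of each month.
1st Tuesday of March 2017: Mar 7 2017.

Mar 7 2017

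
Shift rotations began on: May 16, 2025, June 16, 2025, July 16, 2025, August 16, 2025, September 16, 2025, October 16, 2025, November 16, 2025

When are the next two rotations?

The day-of-month is always 16 (31, 30, 31, 31, 30, 31 days between events).
So this recurs on the 16th of each month.
December 2025: December 16, 2025.
Next: January 2026 → January 16, 2026.

December 16, 2025; January 16, 2026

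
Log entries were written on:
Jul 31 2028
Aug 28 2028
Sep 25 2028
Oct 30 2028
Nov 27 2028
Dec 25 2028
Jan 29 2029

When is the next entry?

Feb 26 2029

These are Mondays with 28, 28, 35, 28, 28, 35-day gaps.
Each is the final Monday of its month — Jul 31 2028 is past the 28th, so '4th Monday' doesn't fit.
February 2029 ends with Monday Feb 26 2029.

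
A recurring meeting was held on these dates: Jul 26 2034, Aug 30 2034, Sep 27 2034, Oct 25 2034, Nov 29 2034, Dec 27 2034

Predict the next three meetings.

All Wednesdays; the gaps (35, 28, 28, 35, 28) vary with month length.
This is the last Wednesday of each month.
Last Wednesday of January 2035: Jan 31 2035.
Last Wednesday of February 2035: Feb 28 2035.
Last Wednesday of March 2035: Mar 28 2035.

Jan 31 2035, Feb 28 2035, Mar 28 2035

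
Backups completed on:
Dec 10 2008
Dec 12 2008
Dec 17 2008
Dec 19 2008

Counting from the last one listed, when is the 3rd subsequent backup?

The gap pattern 2, 5, 2 repeats every 2 events.
These are the Wednesdays and Fridays of each week.
The following Wednesday is Dec 24 2008.
The following Friday is Dec 26 2008.
The following Wednesday is Dec 31 2008.

Dec 31 2008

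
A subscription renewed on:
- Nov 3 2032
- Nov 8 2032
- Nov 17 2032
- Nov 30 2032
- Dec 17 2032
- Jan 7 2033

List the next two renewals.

Feb 1 2033, Mar 2 2033

Intervals are 5, 9, 13, 17, 21 days — an arithmetic progression with common difference 4.
Next gap: 25 days. Jan 7 2033 + 25 days = Feb 1 2033.
Next gap: 29 days. Feb 1 2033 + 29 days = Mar 2 2033.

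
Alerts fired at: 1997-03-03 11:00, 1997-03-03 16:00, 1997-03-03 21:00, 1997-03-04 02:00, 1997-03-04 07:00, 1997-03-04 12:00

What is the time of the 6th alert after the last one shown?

The interval is a steady 5 hours (5, 5, 5, 5, 5).
1997-03-04 12:00 + 5 h = 1997-03-04 17:00.
1997-03-04 17:00 + 5 h = 1997-03-04 22:00.
1997-03-04 22:00 + 5 h = 1997-03-05 03:00.
1997-03-05 03:00 + 5 h = 1997-03-05 08:00.
1997-03-05 08:00 + 5 h = 1997-03-05 13:00.
1997-03-05 13:00 + 5 h = 1997-03-05 18:00.

1997-03-05 18:00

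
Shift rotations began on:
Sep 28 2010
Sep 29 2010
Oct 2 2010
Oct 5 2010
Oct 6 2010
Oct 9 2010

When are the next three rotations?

Every event lands on a Tuesday or Wednesday or Saturday (gaps cycle 1, 3, 3, 1, 3).
So the schedule is: every Tuesday, Wednesday and Saturday.
The following Tuesday is Oct 12 2010.
Next Wednesday: Oct 13 2010.
The following Saturday is Oct 16 2010.

Oct 12 2010, Oct 13 2010, Oct 16 2010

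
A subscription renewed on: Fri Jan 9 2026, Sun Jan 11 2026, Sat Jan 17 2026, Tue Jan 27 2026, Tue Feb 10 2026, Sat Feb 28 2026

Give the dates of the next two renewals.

Gaps: 2, 6, 10, 14, 18 days — each gap is 4 larger than the previous one.
Next gap: 22 days. Sat Feb 28 2026 + 22 days = Sun Mar 22 2026.
Next gap: 26 days. Sun Mar 22 2026 + 26 days = Fri Apr 17 2026.

Sun Mar 22 2026, Fri Apr 17 2026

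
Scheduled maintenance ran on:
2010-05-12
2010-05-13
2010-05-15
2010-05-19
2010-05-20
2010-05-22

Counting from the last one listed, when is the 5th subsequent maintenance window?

The gap pattern 1, 2, 4, 1, 2 repeats every 3 events.
These are the Wednesdays, Thursdays and Saturdays of each week.
The following Wednesday is 2010-05-26.
The following Thursday is 2010-05-27.
Next Saturday: 2010-05-29.
The following Wednesday is 2010-06-02.
The following Thursday is 2010-06-03.

2010-06-03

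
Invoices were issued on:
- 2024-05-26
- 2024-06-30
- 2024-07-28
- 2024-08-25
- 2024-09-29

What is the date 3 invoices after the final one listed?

2024-12-29

These are Sundays with 35, 28, 28, 35-day gaps.
Each is the final Sunday of its month — 2024-06-30 is past the 28th, so '4th Sunday' doesn't fit.
October 2024 ends with Sunday 2024-10-27.
Last Sunday of November 2024: 2024-11-24.
Last Sunday of December 2024: 2024-12-29.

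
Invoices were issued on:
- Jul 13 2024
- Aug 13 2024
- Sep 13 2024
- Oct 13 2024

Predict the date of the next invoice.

Nov 13 2024

Each date is the 13th; the gaps (31, 31, 30) track the month lengths.
The rule is the 13th of each month.
November 2024: Nov 13 2024.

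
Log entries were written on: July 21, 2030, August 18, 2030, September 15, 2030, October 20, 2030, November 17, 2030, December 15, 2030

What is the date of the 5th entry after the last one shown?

May 18, 2031

Gaps: 28, 28, 35, 28, 28 days — a mix of 28 and 35. Every date is a Sunday.
Each is the 3rd Sunday of its month.
January 2031 — 3rd Sunday is January 19, 2031.
3rd Sunday of February 2031: February 16, 2031.
3rd Sunday of March 2031: March 16, 2031.
April 2031 — 3rd Sunday is April 20, 2031.
May 2031 — 3rd Sunday is May 18, 2031.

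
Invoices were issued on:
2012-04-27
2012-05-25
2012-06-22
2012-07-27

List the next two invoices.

All dates are Fridays, 28, 28, 35 days apart.
Specifically, the 4th Friday of each month.
4th Friday of August 2012: 2012-08-24.
4th Friday of September 2012: 2012-09-28.

2012-08-24, 2012-09-28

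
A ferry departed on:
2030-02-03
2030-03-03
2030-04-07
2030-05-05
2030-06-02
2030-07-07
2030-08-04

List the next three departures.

Gaps: 28, 35, 28, 28, 35, 28 days — a mix of 28 and 35. Every date is a Sunday.
Each is the 1st Sunday of its month.
1st Sunday of September 2030: 2030-09-01.
1st Sunday of October 2030: 2030-10-06.
November 2030 — 1st Sunday is 2030-11-03.

2030-09-01, 2030-10-06, 2030-11-03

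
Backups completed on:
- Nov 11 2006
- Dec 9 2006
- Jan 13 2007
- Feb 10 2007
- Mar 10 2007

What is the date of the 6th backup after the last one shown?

Gaps: 28, 35, 28, 28 days — a mix of 28 and 35. Every date is a Saturday.
Each is the 2nd Saturday of its month.
2nd Saturday of April 2007: Apr 14 2007.
2nd Saturday of May 2007: May 12 2007.
2nd Saturday of June 2007: Jun 9 2007.
July 2007 — 2nd Saturday is Jul 14 2007.
August 2007 — 2nd Saturday is Aug 11 2007.
September 2007 — 2nd Saturday is Sep 8 2007.

Sep 8 2007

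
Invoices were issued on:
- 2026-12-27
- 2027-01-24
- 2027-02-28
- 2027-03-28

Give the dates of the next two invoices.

These are Sundays at 28- or 35-day spacing (28, 35, 28).
The pattern: 4th Sunday of the month.
4th Sunday of April 2027: 2027-04-25.
4th Sunday of May 2027: 2027-05-23.

2027-04-25, 2027-05-23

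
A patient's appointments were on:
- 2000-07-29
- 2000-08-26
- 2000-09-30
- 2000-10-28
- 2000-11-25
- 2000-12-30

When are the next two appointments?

2001-01-27, 2001-02-24

All Saturdays; the gaps (28, 35, 28, 28, 35) vary with month length.
This is the last Saturday of each month.
Last Saturday of January 2001: 2001-01-27.
Last Saturday of February 2001: 2001-02-24.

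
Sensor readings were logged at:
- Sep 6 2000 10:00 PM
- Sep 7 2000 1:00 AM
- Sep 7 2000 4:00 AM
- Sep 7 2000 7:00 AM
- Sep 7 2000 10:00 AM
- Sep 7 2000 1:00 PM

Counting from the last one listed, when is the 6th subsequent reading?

Spacing: 3, 3, 3, 3, 3 h — constant 3 h.
Sep 7 2000 1:00 PM + 3 h = Sep 7 2000 4:00 PM.
Sep 7 2000 4:00 PM + 3 h = Sep 7 2000 7:00 PM.
Sep 7 2000 7:00 PM + 3 h = Sep 7 2000 10:00 PM.
Sep 7 2000 10:00 PM + 3 h = Sep 8 2000 1:00 AM.
Sep 8 2000 1:00 AM + 3 h = Sep 8 2000 4:00 AM.
Sep 8 2000 4:00 AM + 3 h = Sep 8 2000 7:00 AM.

Sep 8 2000 7:00 AM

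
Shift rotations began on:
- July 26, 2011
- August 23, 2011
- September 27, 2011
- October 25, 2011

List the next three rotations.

November 22, 2011; December 27, 2011; January 24, 2012

These are Tuesdays at 28- or 35-day spacing (28, 35, 28).
The pattern: 4th Tuesday of the month.
4th Tuesday of November 2011: November 22, 2011.
4th Tuesday of December 2011: December 27, 2011.
January 2012 — 4th Tuesday is January 24, 2012.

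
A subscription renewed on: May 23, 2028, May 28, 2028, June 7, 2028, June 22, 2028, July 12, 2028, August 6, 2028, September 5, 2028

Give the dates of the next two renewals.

October 10, 2028; November 19, 2028

Intervals are 5, 10, 15, 20, 25, 30 days — an arithmetic progression with common difference 5.
Next gap: 35 days. September 5, 2028 + 35 days = October 10, 2028.
Next gap: 40 days. October 10, 2028 + 40 days = November 19, 2028.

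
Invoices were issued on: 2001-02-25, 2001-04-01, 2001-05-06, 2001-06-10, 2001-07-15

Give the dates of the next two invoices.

2001-08-19, 2001-09-23

Every event comes 35 days after the last (35, 35, 35, 35).
2001-07-15 + 35 days = 2001-08-19.
2001-08-19 + 35 days = 2001-09-23.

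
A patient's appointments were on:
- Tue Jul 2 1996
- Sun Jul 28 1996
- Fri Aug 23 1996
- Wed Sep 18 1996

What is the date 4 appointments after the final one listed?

Gaps between consecutive events: 26, 26, 26 days — a constant 26-day interval.
Wed Sep 18 1996 + 26 days = Mon Oct 14 1996.
Mon Oct 14 1996 + 26 days = Sat Nov 9 1996.
Sat Nov 9 1996 + 26 days = Thu Dec 5 1996.
Thu Dec 5 1996 + 26 days = Tue Dec 31 1996.

Tue Dec 31 1996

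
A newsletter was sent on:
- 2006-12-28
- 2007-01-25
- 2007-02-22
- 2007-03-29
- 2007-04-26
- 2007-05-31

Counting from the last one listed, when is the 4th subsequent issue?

These are Thursdays with 28, 28, 35, 28, 35-day gaps.
Each is the final Thursday of its month — 2007-03-29 is past the 28th, so '4th Thursday' doesn't fit.
June 2007 ends with Thursday 2007-06-28.
July 2007 ends with Thursday 2007-07-26.
August 2007 ends with Thursday 2007-08-30.
September 2007 ends with Thursday 2007-09-27.

2007-09-27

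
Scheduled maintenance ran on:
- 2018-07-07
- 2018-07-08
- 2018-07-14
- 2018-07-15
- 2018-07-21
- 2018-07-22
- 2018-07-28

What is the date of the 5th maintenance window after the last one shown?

The gap pattern 1, 6, 1, 6, 1, 6 repeats every 2 events.
These are the Saturdays and Sundays of each week.
Next Sunday: 2018-07-29.
Next Saturday: 2018-08-04.
The following Sunday is 2018-08-05.
The following Saturday is 2018-08-11.
The following Sunday is 2018-08-12.

2018-08-12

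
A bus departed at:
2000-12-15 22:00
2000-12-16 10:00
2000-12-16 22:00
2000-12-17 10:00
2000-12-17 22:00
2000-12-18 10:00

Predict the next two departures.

The interval is a steady 12 hours (12, 12, 12, 12, 12).
2000-12-18 10:00 + 12 h = 2000-12-18 22:00.
2000-12-18 22:00 + 12 h = 2000-12-19 10:00.

2000-12-18 22:00, 2000-12-19 10:00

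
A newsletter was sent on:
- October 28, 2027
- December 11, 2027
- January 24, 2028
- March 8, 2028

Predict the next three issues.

April 21, 2028; June 4, 2028; July 18, 2028

Gaps between consecutive events: 44, 44, 44 days — a constant 44-day interval.
March 8, 2028 + 44 days = April 21, 2028.
April 21, 2028 + 44 days = June 4, 2028.
June 4, 2028 + 44 days = July 18, 2028.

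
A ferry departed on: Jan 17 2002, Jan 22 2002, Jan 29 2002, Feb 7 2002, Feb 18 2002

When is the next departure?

Mar 3 2002

Intervals are 5, 7, 9, 11 days — an arithmetic progression with common difference 2.
Next gap: 13 days. Feb 18 2002 + 13 days = Mar 3 2002.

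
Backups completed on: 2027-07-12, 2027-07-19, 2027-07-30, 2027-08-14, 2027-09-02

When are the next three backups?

The spacing grows by 4 each time: 7, 11, 15, 19 days.
Next gap: 23 days. 2027-09-02 + 23 days = 2027-09-25.
Next gap: 27 days. 2027-09-25 + 27 days = 2027-10-22.
Next gap: 31 days. 2027-10-22 + 31 days = 2027-11-22.

2027-09-25, 2027-10-22, 2027-11-22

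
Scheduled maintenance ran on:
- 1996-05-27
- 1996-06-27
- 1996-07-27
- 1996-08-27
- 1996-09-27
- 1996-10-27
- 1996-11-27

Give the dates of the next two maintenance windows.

1996-12-27, 1997-01-27

The day-of-month is always 27 (31, 30, 31, 31, 30, 31 days between events).
So this recurs on the 27th of each month.
December 1996: 1996-12-27.
January 1997: 1997-01-27.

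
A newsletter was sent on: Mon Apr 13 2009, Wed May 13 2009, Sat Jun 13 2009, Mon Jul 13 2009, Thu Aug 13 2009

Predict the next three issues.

Gaps: 30, 31, 30, 31 days — not constant. Every event is on the 13th of the month.
Pattern: the 13th of each month.
September 2009: Sun Sep 13 2009.
Next: October 2009 → Tue Oct 13 2009.
November 2009: Fri Nov 13 2009.

Sun Sep 13 2009, Tue Oct 13 2009, Fri Nov 13 2009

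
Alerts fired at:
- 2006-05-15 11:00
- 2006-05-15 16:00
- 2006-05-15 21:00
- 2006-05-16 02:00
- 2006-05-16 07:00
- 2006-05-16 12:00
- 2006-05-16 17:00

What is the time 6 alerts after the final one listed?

2006-05-17 23:00

Spacing: 5, 5, 5, 5, 5, 5 h — constant 5 h.
2006-05-16 17:00 + 5 h = 2006-05-16 22:00.
2006-05-16 22:00 + 5 h = 2006-05-17 03:00.
2006-05-17 03:00 + 5 h = 2006-05-17 08:00.
2006-05-17 08:00 + 5 h = 2006-05-17 13:00.
2006-05-17 13:00 + 5 h = 2006-05-17 18:00.
2006-05-17 18:00 + 5 h = 2006-05-17 23:00.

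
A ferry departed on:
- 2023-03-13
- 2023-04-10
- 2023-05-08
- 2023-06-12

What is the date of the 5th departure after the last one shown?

Gaps: 28, 28, 35 days — a mix of 28 and 35. Every date is a Monday.
Each is the 2nd Monday of its month.
2nd Monday of July 2023: 2023-07-10.
2nd Monday of August 2023: 2023-08-14.
September 2023 — 2nd Monday is 2023-09-11.
2nd Monday of October 2023: 2023-10-09.
2nd Monday of November 2023: 2023-11-13.

2023-11-13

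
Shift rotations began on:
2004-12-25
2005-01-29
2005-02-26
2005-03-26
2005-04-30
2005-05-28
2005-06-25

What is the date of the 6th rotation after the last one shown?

Every date is a Saturday; gaps 35, 28, 28, 35, 28, 28 days.
Each is the last Saturday of its month (at least one falls on the 29th or later, ruling out '4th Saturday').
July 2005 ends with Saturday 2005-07-30.
Last Saturday of August 2005: 2005-08-27.
Last Saturday of September 2005: 2005-09-24.
Last Saturday of October 2005: 2005-10-29.
Last Saturday of November 2005: 2005-11-26.
December 2005 ends with Saturday 2005-12-31.

2005-12-31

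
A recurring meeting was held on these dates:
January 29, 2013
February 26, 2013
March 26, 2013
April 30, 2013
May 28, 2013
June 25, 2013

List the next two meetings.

July 30, 2013; August 27, 2013

All Tuesdays; the gaps (28, 28, 35, 28, 28) vary with month length.
This is the last Tuesday of each month.
July 2013 ends with Tuesday July 30, 2013.
August 2013 ends with Tuesday August 27, 2013.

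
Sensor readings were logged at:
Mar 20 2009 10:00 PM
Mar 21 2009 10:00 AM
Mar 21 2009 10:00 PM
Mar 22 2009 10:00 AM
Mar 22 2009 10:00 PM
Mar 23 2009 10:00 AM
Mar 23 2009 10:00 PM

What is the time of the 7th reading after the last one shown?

Mar 27 2009 10:00 AM

The interval is a steady 12 hours (12, 12, 12, 12, 12, 12).
Mar 23 2009 10:00 PM + 12 h = Mar 24 2009 10:00 AM.
Mar 24 2009 10:00 AM + 12 h = Mar 24 2009 10:00 PM.
Mar 24 2009 10:00 PM + 12 h = Mar 25 2009 10:00 AM.
Mar 25 2009 10:00 AM + 12 h = Mar 25 2009 10:00 PM.
Mar 25 2009 10:00 PM + 12 h = Mar 26 2009 10:00 AM.
Mar 26 2009 10:00 AM + 12 h = Mar 26 2009 10:00 PM.
Mar 26 2009 10:00 PM + 12 h = Mar 27 2009 10:00 AM.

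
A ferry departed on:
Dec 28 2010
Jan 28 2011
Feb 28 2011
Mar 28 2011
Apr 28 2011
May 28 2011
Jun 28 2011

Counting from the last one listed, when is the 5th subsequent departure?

Each date is the 28th; the gaps (31, 31, 28, 31, 30, 31) track the month lengths.
The rule is the 28th of each month.
July 2011: Jul 28 2011.
Next: August 2011 → Aug 28 2011.
September 2011: Sep 28 2011.
Next: October 2011 → Oct 28 2011.
November 2011: Nov 28 2011.

Nov 28 2011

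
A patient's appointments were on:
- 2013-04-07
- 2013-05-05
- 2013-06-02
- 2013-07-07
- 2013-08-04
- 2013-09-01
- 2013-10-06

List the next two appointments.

2013-11-03, 2013-12-01

Gaps: 28, 28, 35, 28, 28, 35 days — a mix of 28 and 35. Every date is a Sunday.
Each is the 1st Sunday of its month.
1st Sunday of November 2013: 2013-11-03.
1st Sunday of December 2013: 2013-12-01.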